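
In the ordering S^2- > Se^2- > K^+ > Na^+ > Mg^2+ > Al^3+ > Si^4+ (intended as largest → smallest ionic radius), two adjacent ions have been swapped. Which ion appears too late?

Check each adjacent pair. S^2- and Se^2- are reversed: S^2- and Se^2- are in one column with the same charge; the lighter period-3 ion has one fewer shell and is smaller. No other neighbouring pair contradicts the periodic trends, so Se^2- is the ion listed too late.

Se^2-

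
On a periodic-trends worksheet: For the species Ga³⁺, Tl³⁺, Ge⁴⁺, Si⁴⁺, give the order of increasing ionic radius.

Si⁴⁺ < Ge⁴⁺ < Ga³⁺ < Tl³⁺

Electron counts and nuclear charges: Si⁴⁺ (Z=14, 10 e⁻), Ge⁴⁺ (Z=32, 28 e⁻), Ga³⁺ (Z=31, 28 e⁻), Tl³⁺ (Z=81, 78 e⁻). Si⁴⁺ < Ge⁴⁺ (same group, 1 shell fewer); Ge⁴⁺ < Ga³⁺ (both 28 e⁻, Z=32>31); Ga³⁺ < Tl³⁺ (same group, period 4 vs 6).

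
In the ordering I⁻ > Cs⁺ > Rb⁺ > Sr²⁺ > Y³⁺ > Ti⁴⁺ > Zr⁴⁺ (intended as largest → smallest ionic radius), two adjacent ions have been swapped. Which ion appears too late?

Zr⁴⁺

The pair Ti⁴⁺, Zr⁴⁺ is the wrong way round — same group and charge — period 4 sits above period 5, so Ti⁴⁺ is smaller. All other adjacent pairs agree with periodic trends, so Zr⁴⁺ is the misplaced ion.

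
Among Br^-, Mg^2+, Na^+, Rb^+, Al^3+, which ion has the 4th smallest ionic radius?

Electron counts and nuclear charges: Al^3+ has 10 e⁻ (Z=13), Mg^2+ has 10 e⁻ (Z=12), Na^+ has 10 e⁻ (Z=11), Rb^+ has 36 e⁻ (Z=37), Br^- has 36 e⁻ (Z=35). Al^3+ < Mg^2+ (isoelectronic, higher Z=13 is smaller); Mg^2+ < Na^+ (isoelectronic, higher Z=12 is smaller); Na^+ < Rb^+ (same group, period 3 vs 5); Rb^+ < Br^- (isoelectronic, higher Z=37 is smaller).
So the order is Al^3+ < Mg^2+ < Na^+ < Rb^+ < Br^-; the 4th-smallest ion is Rb^+.

Rb^+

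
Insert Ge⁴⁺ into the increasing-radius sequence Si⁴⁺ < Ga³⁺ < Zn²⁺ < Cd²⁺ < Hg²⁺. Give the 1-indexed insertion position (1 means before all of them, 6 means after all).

2

Electron counts and nuclear charges: Si⁴⁺: 10 e⁻, Z=14, Ge⁴⁺: 28 e⁻, Z=32, Ga³⁺: 28 e⁻, Z=31, Zn²⁺: 28 e⁻, Z=30, Cd²⁺: 46 e⁻, Z=48, Hg²⁺: 78 e⁻, Z=80. Si⁴⁺ < Ge⁴⁺ (same group, period 3 vs 4); Ge⁴⁺ < Ga³⁺ (both 28 e⁻, Z=32>31); Ga³⁺ < Zn²⁺ (both 28 e⁻, Z=31>30); Zn²⁺ < Cd²⁺ (same group, 1 shell fewer); Cd²⁺ < Hg²⁺ (same group, period 5 vs 6).
Putting Ge⁴⁺ in gives Si⁴⁺ < Ge⁴⁺ < Ga³⁺ < Zn²⁺ < Cd²⁺ < Hg²⁺; it lands at slot 2.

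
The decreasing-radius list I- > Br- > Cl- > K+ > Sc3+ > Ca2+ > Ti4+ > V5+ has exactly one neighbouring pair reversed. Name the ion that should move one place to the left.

Compare adjacent ions: they are isoelectronic (18 e⁻) and Sc has more protons than Ca (21 vs 20), making Sc3+ smaller — yet in this decreasing list Sc3+ sits before Ca2+. Nothing else is reversed, so Ca2+ should move one place to the left.

Ca2+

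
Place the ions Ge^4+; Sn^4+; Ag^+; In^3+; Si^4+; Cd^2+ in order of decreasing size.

Electron counts and nuclear charges: Si^4+ has 10 e⁻ (Z=14), Ge^4+ has 28 e⁻ (Z=32), Sn^4+ has 46 e⁻ (Z=50), In^3+ has 46 e⁻ (Z=49), Cd^2+ has 46 e⁻ (Z=48), Ag^+ has 46 e⁻ (Z=47). Si^4+ < Ge^4+ (same group, period 3 vs 4); Ge^4+ < Sn^4+ (same group, 1 shell fewer); Sn^4+ < In^3+ (both 46 e⁻, Z=50>49); In^3+ < Cd^2+ (isoelectronic, higher Z=49 is smaller); Cd^2+ < Ag^+ (both 46 e⁻, Z=48>47).

Ag^+ > Cd^2+ > In^3+ > Sn^4+ > Ge^4+ > Si^4+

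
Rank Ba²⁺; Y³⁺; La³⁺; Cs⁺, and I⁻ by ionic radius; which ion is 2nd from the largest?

Cs⁺

First list Z and electron count for each: Y³⁺ has 36 e⁻ (Z=39), La³⁺ has 54 e⁻ (Z=57), Ba²⁺ has 54 e⁻ (Z=56), Cs⁺ has 54 e⁻ (Z=55), I⁻ has 54 e⁻ (Z=53). Y³⁺ < La³⁺ (same group, period 5 vs 6); La³⁺ < Ba²⁺ (both 54 e⁻, Z=57>56); Ba²⁺ < Cs⁺ (both 54 e⁻, Z=56>55); Cs⁺ < I⁻ (both 54 e⁻, Z=55>53).
Full ascending order: Y³⁺ < La³⁺ < Ba²⁺ < Cs⁺ < I⁻. Counting from the largest, position 2 is Cs⁺.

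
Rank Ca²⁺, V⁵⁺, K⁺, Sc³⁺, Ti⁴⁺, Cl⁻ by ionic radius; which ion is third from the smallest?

These species are isoelectronic with 18 electrons. The only difference is the number of protons: V⁵⁺ (Z=23), Ti⁴⁺ (Z=22), Sc³⁺ (Z=21), Ca²⁺ (Z=20), K⁺ (Z=19), Cl⁻ (Z=17). The strongest nuclear pull (V⁵⁺) gives the smallest ion.
So the order is V⁵⁺ < Ti⁴⁺ < Sc³⁺ < Ca²⁺ < K⁺ < Cl⁻; the 3rd-smallest ion is Sc³⁺.

Sc³⁺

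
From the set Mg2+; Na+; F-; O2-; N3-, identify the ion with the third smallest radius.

F-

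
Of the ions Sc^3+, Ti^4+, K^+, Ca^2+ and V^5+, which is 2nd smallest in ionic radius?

Ti^4+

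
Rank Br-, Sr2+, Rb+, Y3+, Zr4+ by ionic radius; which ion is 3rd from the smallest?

All of these have 36 electrons (isoelectronic). With the same electron cloud, the ion with the most protons pulls it in tightest. Nuclear charges: Zr4+ (Z=40), Y3+ (Z=39), Sr2+ (Z=38), Rb+ (Z=37), Br- (Z=35). Highest Z is smallest.
Ordering: Zr4+ < Y3+ < Sr2+ < Rb+ < Br-. The 3rd smallest is Sr2+.

Sr2+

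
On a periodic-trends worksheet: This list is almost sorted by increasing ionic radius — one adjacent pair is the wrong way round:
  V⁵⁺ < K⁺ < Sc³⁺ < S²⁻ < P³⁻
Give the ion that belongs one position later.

The pair K⁺, Sc³⁺ is the wrong way round — Sc³⁺ and K⁺ share 18 electrons; the higher nuclear charge on Sc (Z=21) contracts it more, so Sc³⁺ < K⁺. All other adjacent pairs agree with periodic trends, so K⁺ is the misplaced ion.

K⁺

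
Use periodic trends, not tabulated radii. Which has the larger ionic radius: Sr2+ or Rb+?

Rb+

All of these have 36 electrons (isoelectronic). With the same electron cloud, the ion with the most protons pulls it in tightest. Nuclear charges: Sr2+ (Z=38), Rb+ (Z=37). Highest Z is smallest.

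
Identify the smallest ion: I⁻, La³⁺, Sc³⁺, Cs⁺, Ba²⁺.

Sc³⁺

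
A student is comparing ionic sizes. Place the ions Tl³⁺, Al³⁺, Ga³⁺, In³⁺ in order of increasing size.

Same group, same charge. Going down the group adds an extra shell of electrons, so the ion gets larger: Al³⁺ is highest in the group and smallest.

Al³⁺ < Ga³⁺ < In³⁺ < Tl³⁺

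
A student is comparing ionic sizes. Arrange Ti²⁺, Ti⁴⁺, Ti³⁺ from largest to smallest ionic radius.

Ti²⁺ > Ti³⁺ > Ti⁴⁺

Same element, different charge: the more highly charged cation has fewer electrons and a greater effective nuclear charge per electron, making Ti⁴⁺ the smallest.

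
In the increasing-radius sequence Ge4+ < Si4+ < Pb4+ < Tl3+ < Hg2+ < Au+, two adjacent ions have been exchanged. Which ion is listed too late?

Si4+

Check each adjacent pair. Ge4+ and Si4+ are reversed: both in group 14 with the same charge; Si4+ (period 3) has the smaller radius. No other neighbouring pair contradicts the periodic trends, so Si4+ is the ion listed too late.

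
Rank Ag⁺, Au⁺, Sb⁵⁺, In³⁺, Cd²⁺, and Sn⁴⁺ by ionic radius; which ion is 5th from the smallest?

Tabulating Z and e⁻: Sb⁵⁺ has 46 e⁻ (Z=51), Sn⁴⁺ has 46 e⁻ (Z=50), In³⁺ has 46 e⁻ (Z=49), Cd²⁺ has 46 e⁻ (Z=48), Ag⁺ has 46 e⁻ (Z=47), Au⁺ has 78 e⁻ (Z=79). Sb⁵⁺ < Sn⁴⁺ (both 46 e⁻, Z=51>50); Sn⁴⁺ < In³⁺ (isoelectronic, higher Z=50 is smaller); In³⁺ < Cd²⁺ (both 46 e⁻, Z=49>48); Cd²⁺ < Ag⁺ (isoelectronic, higher Z=48 is smaller); Ag⁺ < Au⁺ (same group, 1 shell fewer).
Full ascending order: Sb⁵⁺ < Sn⁴⁺ < In³⁺ < Cd²⁺ < Ag⁺ < Au⁺. Counting from the smallest, position 5 is Ag⁺.

Ag⁺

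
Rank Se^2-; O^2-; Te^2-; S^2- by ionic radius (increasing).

O^2- < S^2- < Se^2- < Te^2-

Same group, same charge. Going down the group adds an extra shell of electrons, so the ion gets larger: O^2- is highest in the group and smallest.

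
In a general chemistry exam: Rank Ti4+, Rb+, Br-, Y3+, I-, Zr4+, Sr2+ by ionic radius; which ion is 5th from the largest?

Y3+

First list Z and electron count for each: Ti4+: 18 e⁻, Z=22, Zr4+: 36 e⁻, Z=40, Y3+: 36 e⁻, Z=39, Sr2+: 36 e⁻, Z=38, Rb+: 36 e⁻, Z=37, Br-: 36 e⁻, Z=35, I-: 54 e⁻, Z=53. Ti4+ < Zr4+ (same group, 1 shell fewer); Zr4+ < Y3+ (isoelectronic, higher Z=40 is smaller); Y3+ < Sr2+ (both 36 e⁻, Z=39>38); Sr2+ < Rb+ (both 36 e⁻, Z=38>37); Rb+ < Br- (isoelectronic, higher Z=37 is smaller); Br- < I- (same group, period 4 vs 5).
So the order is Ti4+ < Zr4+ < Y3+ < Sr2+ < Rb+ < Br- < I-; the 5th-largest ion is Y3+.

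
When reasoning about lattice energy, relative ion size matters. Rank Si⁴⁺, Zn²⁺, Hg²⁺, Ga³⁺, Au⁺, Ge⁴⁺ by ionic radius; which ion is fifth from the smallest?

Work out protons and electrons: Si⁴⁺ has 10 e⁻ (Z=14), Ge⁴⁺ has 28 e⁻ (Z=32), Ga³⁺ has 28 e⁻ (Z=31), Zn²⁺ has 28 e⁻ (Z=30), Hg²⁺ has 78 e⁻ (Z=80), Au⁺ has 78 e⁻ (Z=79). Si⁴⁺ < Ge⁴⁺ (same group, 1 shell fewer); Ge⁴⁺ < Ga³⁺ (isoelectronic, higher Z=32 is smaller); Ga³⁺ < Zn²⁺ (isoelectronic, higher Z=31 is smaller); Zn²⁺ < Hg²⁺ (same group, 2 shells fewer); Hg²⁺ < Au⁺ (isoelectronic, higher Z=80 is smaller).
That gives Si⁴⁺ < Ge⁴⁺ < Ga³⁺ < Zn²⁺ < Hg²⁺ < Au⁺. From the smallest end, number 5 is Hg²⁺.

Hg²⁺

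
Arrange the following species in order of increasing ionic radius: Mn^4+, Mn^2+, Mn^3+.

Same element, different charge: the more highly charged cation has fewer electrons and a greater effective nuclear charge per electron, making Mn^4+ the smallest.

Mn^4+ < Mn^3+ < Mn^2+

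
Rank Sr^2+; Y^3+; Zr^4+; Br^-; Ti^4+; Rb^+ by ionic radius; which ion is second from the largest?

Work out protons and electrons: Ti^4+ has 18 e⁻ (Z=22), Zr^4+ has 36 e⁻ (Z=40), Y^3+ has 36 e⁻ (Z=39), Sr^2+ has 36 e⁻ (Z=38), Rb^+ has 36 e⁻ (Z=37), Br^- has 36 e⁻ (Z=35). Ti^4+ < Zr^4+ (same group, 1 shell fewer); Zr^4+ < Y^3+ (both 36 e⁻, Z=40>39); Y^3+ < Sr^2+ (both 36 e⁻, Z=39>38); Sr^2+ < Rb^+ (both 36 e⁻, Z=38>37); Rb^+ < Br^- (both 36 e⁻, Z=37>35).
That gives Ti^4+ < Zr^4+ < Y^3+ < Sr^2+ < Rb^+ < Br^-. From the largest end, number 2 is Rb^+.

Rb^+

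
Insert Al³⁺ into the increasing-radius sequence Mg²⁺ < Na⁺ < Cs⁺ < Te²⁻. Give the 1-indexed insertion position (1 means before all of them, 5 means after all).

1

Work out protons and electrons: Al³⁺ has 10 e⁻ (Z=13), Mg²⁺ has 10 e⁻ (Z=12), Na⁺ has 10 e⁻ (Z=11), Cs⁺ has 54 e⁻ (Z=55), Te²⁻ has 54 e⁻ (Z=52). Al³⁺ < Mg²⁺ (isoelectronic, higher Z=13 is smaller); Mg²⁺ < Na⁺ (both 10 e⁻, Z=12>11); Na⁺ < Cs⁺ (same group, period 3 vs 6); Cs⁺ < Te²⁻ (isoelectronic, higher Z=55 is smaller).
With Al³⁺ included the full order is Al³⁺ < Mg²⁺ < Na⁺ < Cs⁺ < Te²⁻, so it takes position 1.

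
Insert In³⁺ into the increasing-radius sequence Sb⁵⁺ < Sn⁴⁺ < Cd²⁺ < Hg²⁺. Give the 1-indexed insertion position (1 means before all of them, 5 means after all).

3

Sb⁵⁺: 46 e⁻, Z=51, Sn⁴⁺: 46 e⁻, Z=50, In³⁺: 46 e⁻, Z=49, Cd²⁺: 46 e⁻, Z=48, Hg²⁺: 78 e⁻, Z=80. Sb⁵⁺ < Sn⁴⁺ (isoelectronic, higher Z=51 is smaller); Sn⁴⁺ < In³⁺ (both 46 e⁻, Z=50>49); In³⁺ < Cd²⁺ (both 46 e⁻, Z=49>48); Cd²⁺ < Hg²⁺ (same group, period 5 vs 6).
Putting In³⁺ in gives Sb⁵⁺ < Sn⁴⁺ < In³⁺ < Cd²⁺ < Hg²⁺; it lands at slot 3.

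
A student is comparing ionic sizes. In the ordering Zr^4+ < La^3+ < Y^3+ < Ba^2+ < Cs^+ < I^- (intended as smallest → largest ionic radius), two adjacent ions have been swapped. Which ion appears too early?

Check each adjacent pair. La^3+ and Y^3+ are reversed: Y^3+ and La^3+ are in one column with the same charge; the lighter period-5 ion has one fewer shell and is smaller. No other neighbouring pair contradicts the periodic trends, so La^3+ is the ion listed too early.

La^3+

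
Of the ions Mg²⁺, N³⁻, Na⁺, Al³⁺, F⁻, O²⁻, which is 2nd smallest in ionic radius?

Mg²⁺

Each ion has 10 electrons. The ranking follows nuclear charge in reverse — greater Z gives a smaller radius. Al³⁺ (Z=13), Mg²⁺ (Z=12), Na⁺ (Z=11), F⁻ (Z=9), O²⁻ (Z=8), N³⁻ (Z=7).
Full ascending order: Al³⁺ < Mg²⁺ < Na⁺ < F⁻ < O²⁻ < N³⁻. Counting from the smallest, position 2 is Mg²⁺.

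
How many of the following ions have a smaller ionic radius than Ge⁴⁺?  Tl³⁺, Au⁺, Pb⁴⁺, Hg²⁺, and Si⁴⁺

Work out protons and electrons: Si⁴⁺ (Z=14, 10 e⁻), Ge⁴⁺ (Z=32, 28 e⁻), Pb⁴⁺ (Z=82, 78 e⁻), Tl³⁺ (Z=81, 78 e⁻), Hg²⁺ (Z=80, 78 e⁻), Au⁺ (Z=79, 78 e⁻). Si⁴⁺ < Ge⁴⁺ (same group, period 3 vs 4); Ge⁴⁺ < Pb⁴⁺ (same group, period 4 vs 6); Pb⁴⁺ < Tl³⁺ (isoelectronic, higher Z=82 is smaller); Tl³⁺ < Hg²⁺ (both 78 e⁻, Z=81>80); Hg²⁺ < Au⁺ (isoelectronic, higher Z=80 is smaller).
Placing each against Ge⁴⁺: smaller — Si⁴⁺; larger — Pb⁴⁺, Tl³⁺, Hg²⁺, Au⁺. Count: 1.

1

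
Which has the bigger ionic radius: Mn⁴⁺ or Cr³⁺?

These species are isoelectronic with 21 electrons. The only difference is the number of protons: Mn⁴⁺ (Z=25), Cr³⁺ (Z=24). The strongest nuclear pull (Mn⁴⁺) gives the smallest ion.

Cr³⁺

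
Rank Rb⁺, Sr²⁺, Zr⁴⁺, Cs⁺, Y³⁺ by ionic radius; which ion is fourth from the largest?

Y³⁺

Zr⁴⁺ has 36 e⁻ (Z=40), Y³⁺ has 36 e⁻ (Z=39), Sr²⁺ has 36 e⁻ (Z=38), Rb⁺ has 36 e⁻ (Z=37), Cs⁺ has 54 e⁻ (Z=55). Zr⁴⁺ < Y³⁺ (isoelectronic, higher Z=40 is smaller); Y³⁺ < Sr²⁺ (both 36 e⁻, Z=39>38); Sr²⁺ < Rb⁺ (isoelectronic, higher Z=38 is smaller); Rb⁺ < Cs⁺ (same group, 1 shell fewer).
So the order is Zr⁴⁺ < Y³⁺ < Sr²⁺ < Rb⁺ < Cs⁺; the 4th-largest ion is Y³⁺.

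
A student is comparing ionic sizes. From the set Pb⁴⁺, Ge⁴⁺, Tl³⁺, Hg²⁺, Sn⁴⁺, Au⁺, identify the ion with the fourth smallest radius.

Tl³⁺

Work out protons and electrons: Ge⁴⁺ has 28 e⁻ (Z=32), Sn⁴⁺ has 46 e⁻ (Z=50), Pb⁴⁺ has 78 e⁻ (Z=82), Tl³⁺ has 78 e⁻ (Z=81), Hg²⁺ has 78 e⁻ (Z=80), Au⁺ has 78 e⁻ (Z=79). Ge⁴⁺ < Sn⁴⁺ (same group, period 4 vs 5); Sn⁴⁺ < Pb⁴⁺ (same group, period 5 vs 6); Pb⁴⁺ < Tl³⁺ (both 78 e⁻, Z=82>81); Tl³⁺ < Hg²⁺ (isoelectronic, higher Z=81 is smaller); Hg²⁺ < Au⁺ (isoelectronic, higher Z=80 is smaller).
Full ascending order: Ge⁴⁺ < Sn⁴⁺ < Pb⁴⁺ < Tl³⁺ < Hg²⁺ < Au⁺. Counting from the smallest, position 4 is Tl³⁺.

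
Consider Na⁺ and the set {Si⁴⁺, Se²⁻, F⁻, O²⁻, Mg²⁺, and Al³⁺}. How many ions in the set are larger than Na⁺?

Work out protons and electrons: Si⁴⁺ has 10 e⁻ (Z=14), Al³⁺ has 10 e⁻ (Z=13), Mg²⁺ has 10 e⁻ (Z=12), Na⁺ has 10 e⁻ (Z=11), F⁻ has 10 e⁻ (Z=9), O²⁻ has 10 e⁻ (Z=8), Se²⁻ has 36 e⁻ (Z=34). Si⁴⁺ < Al³⁺ (isoelectronic, higher Z=14 is smaller); Al³⁺ < Mg²⁺ (isoelectronic, higher Z=13 is smaller); Mg²⁺ < Na⁺ (both 10 e⁻, Z=12>11); Na⁺ < F⁻ (both 10 e⁻, Z=11>9); F⁻ < O²⁻ (both 10 e⁻, Z=9>8); O²⁻ < Se²⁻ (same group, 2 shells fewer).
Overall: Si⁴⁺ < Al³⁺ < Mg²⁺ < Na⁺ < F⁻ < O²⁻ < Se²⁻. Na⁺ has 3 below it and 3 above. That's 3.

3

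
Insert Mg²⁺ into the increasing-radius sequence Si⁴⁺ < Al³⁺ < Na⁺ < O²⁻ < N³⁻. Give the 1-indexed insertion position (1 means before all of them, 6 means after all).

All of these have 10 electrons (isoelectronic). With the same electron cloud, the ion with the most protons pulls it in tightest. Nuclear charges: Si⁴⁺ (Z=14), Al³⁺ (Z=13), Mg²⁺ (Z=12), Na⁺ (Z=11), O²⁻ (Z=8), N³⁻ (Z=7). Highest Z is smallest.
Merged order: Si⁴⁺ < Al³⁺ < Mg²⁺ < Na⁺ < O²⁻ < N³⁻ — Mg²⁺ is number 3.

3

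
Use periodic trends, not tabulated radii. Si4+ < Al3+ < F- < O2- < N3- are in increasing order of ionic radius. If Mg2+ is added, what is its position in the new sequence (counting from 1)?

Each ion has 10 electrons. The ranking follows nuclear charge in reverse — greater Z gives a smaller radius. Si4+ (Z=14), Al3+ (Z=13), Mg2+ (Z=12), F- (Z=9), O2- (Z=8), N3- (Z=7).
Putting Mg2+ in gives Si4+ < Al3+ < Mg2+ < F- < O2- < N3-; it lands at slot 3.

3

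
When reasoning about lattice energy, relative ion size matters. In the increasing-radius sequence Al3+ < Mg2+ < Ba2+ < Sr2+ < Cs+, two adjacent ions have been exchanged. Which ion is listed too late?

Sr2+

Compare adjacent ions: same group and charge — period 5 sits above period 6, so Sr2+ is smaller — yet in this increasing list Ba2+ sits before Sr2+. Nothing else is reversed, so Sr2+ should move one place to the left.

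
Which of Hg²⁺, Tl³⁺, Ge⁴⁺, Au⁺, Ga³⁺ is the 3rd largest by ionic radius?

Tabulating Z and e⁻: Ge⁴⁺ has 28 e⁻ (Z=32), Ga³⁺ has 28 e⁻ (Z=31), Tl³⁺ has 78 e⁻ (Z=81), Hg²⁺ has 78 e⁻ (Z=80), Au⁺ has 78 e⁻ (Z=79). Ge⁴⁺ < Ga³⁺ (both 28 e⁻, Z=32>31); Ga³⁺ < Tl³⁺ (same group, period 4 vs 6); Tl³⁺ < Hg²⁺ (isoelectronic, higher Z=81 is smaller); Hg²⁺ < Au⁺ (isoelectronic, higher Z=80 is smaller).
Ordering: Ge⁴⁺ < Ga³⁺ < Tl³⁺ < Hg²⁺ < Au⁺. The 3rd largest is Tl³⁺.

Tl³⁺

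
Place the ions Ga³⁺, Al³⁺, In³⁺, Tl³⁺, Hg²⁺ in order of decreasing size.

Hg²⁺ > Tl³⁺ > In³⁺ > Ga³⁺ > Al³⁺

Work out protons and electrons: Al³⁺ has 10 e⁻ (Z=13), Ga³⁺ has 28 e⁻ (Z=31), In³⁺ has 46 e⁻ (Z=49), Tl³⁺ has 78 e⁻ (Z=81), Hg²⁺ has 78 e⁻ (Z=80). Al³⁺ < Ga³⁺ (same group, 1 shell fewer); Ga³⁺ < In³⁺ (same group, 1 shell fewer); In³⁺ < Tl³⁺ (same group, 1 shell fewer); Tl³⁺ < Hg²⁺ (isoelectronic, higher Z=81 is smaller).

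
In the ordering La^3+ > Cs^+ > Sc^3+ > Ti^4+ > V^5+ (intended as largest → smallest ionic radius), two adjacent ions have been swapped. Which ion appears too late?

Cs^+

Check each adjacent pair. La^3+ and Cs^+ are reversed: both have 54 electrons but Z(La)=57 > Z(Cs)=55, so La^3+ should be the smaller of the two. No other neighbouring pair contradicts the periodic trends, so Cs^+ is the ion listed too late.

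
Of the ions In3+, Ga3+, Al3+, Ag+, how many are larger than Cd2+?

1

Tabulating Z and e⁻: Al3+ (Z=13, 10 e⁻), Ga3+ (Z=31, 28 e⁻), In3+ (Z=49, 46 e⁻), Cd2+ (Z=48, 46 e⁻), Ag+ (Z=47, 46 e⁻). Al3+ < Ga3+ (same group, 1 shell fewer); Ga3+ < In3+ (same group, period 4 vs 5); In3+ < Cd2+ (both 46 e⁻, Z=49>48); Cd2+ < Ag+ (both 46 e⁻, Z=48>47).
Overall: Al3+ < Ga3+ < In3+ < Cd2+ < Ag+. Cd2+ has 3 below it and 1 above. So 1 is larger.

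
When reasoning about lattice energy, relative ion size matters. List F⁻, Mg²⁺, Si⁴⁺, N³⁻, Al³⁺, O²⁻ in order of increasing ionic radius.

All of these have 10 electrons (isoelectronic). With the same electron cloud, the ion with the most protons pulls it in tightest. Nuclear charges: Si⁴⁺ (Z=14), Al³⁺ (Z=13), Mg²⁺ (Z=12), F⁻ (Z=9), O²⁻ (Z=8), N³⁻ (Z=7). Highest Z is smallest.

Si⁴⁺ < Al³⁺ < Mg²⁺ < F⁻ < O²⁻ < N³⁻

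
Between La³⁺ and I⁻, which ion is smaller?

La³⁺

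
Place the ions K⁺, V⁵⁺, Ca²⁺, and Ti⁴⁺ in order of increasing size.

V⁵⁺ < Ti⁴⁺ < Ca²⁺ < K⁺

Isoelectronic series (18 e⁻ each). Size is set by nuclear charge: more protons means a smaller ion. V⁵⁺ (Z=23), Ti⁴⁺ (Z=22), Ca²⁺ (Z=20), K⁺ (Z=19).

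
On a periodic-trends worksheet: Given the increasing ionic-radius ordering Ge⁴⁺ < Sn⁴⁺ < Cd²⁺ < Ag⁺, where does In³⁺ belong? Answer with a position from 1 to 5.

3

Work out protons and electrons: Ge⁴⁺: 28 e⁻, Z=32, Sn⁴⁺: 46 e⁻, Z=50, In³⁺: 46 e⁻, Z=49, Cd²⁺: 46 e⁻, Z=48, Ag⁺: 46 e⁻, Z=47. Ge⁴⁺ < Sn⁴⁺ (same group, 1 shell fewer); Sn⁴⁺ < In³⁺ (both 46 e⁻, Z=50>49); In³⁺ < Cd²⁺ (isoelectronic, higher Z=49 is smaller); Cd²⁺ < Ag⁺ (isoelectronic, higher Z=48 is smaller).
The complete sequence is Ge⁴⁺ < Sn⁴⁺ < In³⁺ < Cd²⁺ < Ag⁺. In³⁺ sits at position 3.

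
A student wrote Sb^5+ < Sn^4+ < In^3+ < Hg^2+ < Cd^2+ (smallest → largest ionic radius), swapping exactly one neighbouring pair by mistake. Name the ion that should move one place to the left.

Scanning neighbour by neighbour, only Hg^2+/Cd^2+ violates a trend: both in group 12 with the same charge; Cd^2+ (period 5) has the smaller radius. That makes Cd^2+ the one sitting a position late relative to where it belongs.

Cd^2+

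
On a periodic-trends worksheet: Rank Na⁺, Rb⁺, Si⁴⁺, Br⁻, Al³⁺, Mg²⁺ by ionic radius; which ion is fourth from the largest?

Mg²⁺

Si⁴⁺ has 10 e⁻ (Z=14), Al³⁺ has 10 e⁻ (Z=13), Mg²⁺ has 10 e⁻ (Z=12), Na⁺ has 10 e⁻ (Z=11), Rb⁺ has 36 e⁻ (Z=37), Br⁻ has 36 e⁻ (Z=35). Si⁴⁺ < Al³⁺ (both 10 e⁻, Z=14>13); Al³⁺ < Mg²⁺ (isoelectronic, higher Z=13 is smaller); Mg²⁺ < Na⁺ (isoelectronic, higher Z=12 is smaller); Na⁺ < Rb⁺ (same group, period 3 vs 5); Rb⁺ < Br⁻ (both 36 e⁻, Z=37>35).
Full ascending order: Si⁴⁺ < Al³⁺ < Mg²⁺ < Na⁺ < Rb⁺ < Br⁻. Counting from the largest, position 4 is Mg²⁺.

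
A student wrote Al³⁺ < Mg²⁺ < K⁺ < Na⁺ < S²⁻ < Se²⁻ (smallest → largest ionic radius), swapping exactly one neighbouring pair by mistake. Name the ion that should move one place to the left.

Na⁺

The pair K⁺, Na⁺ is the wrong way round — both in group 1 with the same charge; Na⁺ (period 3) has the smaller radius. All other adjacent pairs agree with periodic trends, so Na⁺ is the misplaced ion.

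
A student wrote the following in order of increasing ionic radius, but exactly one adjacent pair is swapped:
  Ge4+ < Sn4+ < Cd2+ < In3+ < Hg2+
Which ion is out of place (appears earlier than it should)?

Check each adjacent pair. Cd2+ and In3+ are reversed: In3+ and Cd2+ share 46 electrons; the higher nuclear charge on In (Z=49) contracts it more, so In3+ < Cd2+. No other neighbouring pair contradicts the periodic trends, so Cd2+ is the ion listed too early.

Cd2+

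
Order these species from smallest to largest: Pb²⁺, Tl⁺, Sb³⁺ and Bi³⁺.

Sb³⁺ < Bi³⁺ < Pb²⁺ < Tl⁺

Electron counts and nuclear charges: Sb³⁺ has 48 e⁻ (Z=51), Bi³⁺ has 80 e⁻ (Z=83), Pb²⁺ has 80 e⁻ (Z=82), Tl⁺ has 80 e⁻ (Z=81). Sb³⁺ < Bi³⁺ (same group, period 5 vs 6); Bi³⁺ < Pb²⁺ (both 80 e⁻, Z=83>82); Pb²⁺ < Tl⁺ (isoelectronic, higher Z=82 is smaller).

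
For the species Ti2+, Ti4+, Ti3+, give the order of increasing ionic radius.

Same element, different charge: the more highly charged cation has fewer electrons and a greater effective nuclear charge per electron, making Ti4+ the smallest.

Ti4+ < Ti3+ < Ti2+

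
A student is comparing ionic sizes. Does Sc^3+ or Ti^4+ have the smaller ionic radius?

Isoelectronic series (18 e⁻ each). Size is set by nuclear charge: more protons means a smaller ion. Ti^4+ (Z=22), Sc^3+ (Z=21).

Ti^4+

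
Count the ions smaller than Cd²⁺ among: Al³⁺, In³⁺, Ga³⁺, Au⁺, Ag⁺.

3

Electron counts and nuclear charges: Al³⁺: 10 e⁻, Z=13, Ga³⁺: 28 e⁻, Z=31, In³⁺: 46 e⁻, Z=49, Cd²⁺: 46 e⁻, Z=48, Ag⁺: 46 e⁻, Z=47, Au⁺: 78 e⁻, Z=79. Al³⁺ < Ga³⁺ (same group, 1 shell fewer); Ga³⁺ < In³⁺ (same group, 1 shell fewer); In³⁺ < Cd²⁺ (both 46 e⁻, Z=49>48); Cd²⁺ < Ag⁺ (both 46 e⁻, Z=48>47); Ag⁺ < Au⁺ (same group, 1 shell fewer).
Placing each against Cd²⁺: smaller — Al³⁺, Ga³⁺, In³⁺; larger — Ag⁺, Au⁺. Count: 3.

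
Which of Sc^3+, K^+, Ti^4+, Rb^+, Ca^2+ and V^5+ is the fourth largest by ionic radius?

V^5+ (Z=23, 18 e⁻), Ti^4+ (Z=22, 18 e⁻), Sc^3+ (Z=21, 18 e⁻), Ca^2+ (Z=20, 18 e⁻), K^+ (Z=19, 18 e⁻), Rb^+ (Z=37, 36 e⁻). V^5+ < Ti^4+ (isoelectronic, higher Z=23 is smaller); Ti^4+ < Sc^3+ (both 18 e⁻, Z=22>21); Sc^3+ < Ca^2+ (isoelectronic, higher Z=21 is smaller); Ca^2+ < K^+ (both 18 e⁻, Z=20>19); K^+ < Rb^+ (same group, period 4 vs 5).
Ordering: V^5+ < Ti^4+ < Sc^3+ < Ca^2+ < K^+ < Rb^+. The fourth largest is Sc^3+.

Sc^3+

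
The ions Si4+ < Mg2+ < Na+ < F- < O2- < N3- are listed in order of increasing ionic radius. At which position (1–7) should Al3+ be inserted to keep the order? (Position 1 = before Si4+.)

2

Isoelectronic series (10 e⁻ each). Size is set by nuclear charge: more protons means a smaller ion. Si4+ (Z=14), Al3+ (Z=13), Mg2+ (Z=12), Na+ (Z=11), F- (Z=9), O2- (Z=8), N3- (Z=7).
Putting Al3+ in gives Si4+ < Al3+ < Mg2+ < Na+ < F- < O2- < N3-; it lands at slot 2.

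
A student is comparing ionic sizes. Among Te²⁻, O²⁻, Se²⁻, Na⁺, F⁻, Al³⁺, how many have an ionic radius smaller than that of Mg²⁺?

Tabulating Z and e⁻: Al³⁺ has 10 e⁻ (Z=13), Mg²⁺ has 10 e⁻ (Z=12), Na⁺ has 10 e⁻ (Z=11), F⁻ has 10 e⁻ (Z=9), O²⁻ has 10 e⁻ (Z=8), Se²⁻ has 36 e⁻ (Z=34), Te²⁻ has 54 e⁻ (Z=52). Al³⁺ < Mg²⁺ (both 10 e⁻, Z=13>12); Mg²⁺ < Na⁺ (isoelectronic, higher Z=12 is smaller); Na⁺ < F⁻ (both 10 e⁻, Z=11>9); F⁻ < O²⁻ (isoelectronic, higher Z=9 is smaller); O²⁻ < Se²⁻ (same group, 2 shells fewer); Se²⁻ < Te²⁻ (same group, period 4 vs 5).
Placing each against Mg²⁺: smaller — Al³⁺; larger — Na⁺, F⁻, O²⁻, Se²⁻, Te²⁻. Count: 1.

1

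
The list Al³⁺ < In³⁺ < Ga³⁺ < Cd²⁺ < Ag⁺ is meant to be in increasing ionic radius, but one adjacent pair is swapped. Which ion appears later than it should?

Ga³⁺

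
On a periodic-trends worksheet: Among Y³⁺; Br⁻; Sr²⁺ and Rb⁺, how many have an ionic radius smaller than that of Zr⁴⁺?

0

Isoelectronic series (36 e⁻ each). Size is set by nuclear charge: more protons means a smaller ion. Zr⁴⁺ (Z=40), Y³⁺ (Z=39), Sr²⁺ (Z=38), Rb⁺ (Z=37), Br⁻ (Z=35).
Overall: Zr⁴⁺ < Y³⁺ < Sr²⁺ < Rb⁺ < Br⁻. Zr⁴⁺ has 0 below it and 4 above. Count: 0.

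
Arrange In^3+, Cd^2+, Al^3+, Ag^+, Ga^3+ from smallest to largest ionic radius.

Al^3+ < Ga^3+ < In^3+ < Cd^2+ < Ag^+

Electron counts and nuclear charges: Al^3+ has 10 e⁻ (Z=13), Ga^3+ has 28 e⁻ (Z=31), In^3+ has 46 e⁻ (Z=49), Cd^2+ has 46 e⁻ (Z=48), Ag^+ has 46 e⁻ (Z=47). Al^3+ < Ga^3+ (same group, period 3 vs 4); Ga^3+ < In^3+ (same group, 1 shell fewer); In^3+ < Cd^2+ (isoelectronic, higher Z=49 is smaller); Cd^2+ < Ag^+ (isoelectronic, higher Z=48 is smaller).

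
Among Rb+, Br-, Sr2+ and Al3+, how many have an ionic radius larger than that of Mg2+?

3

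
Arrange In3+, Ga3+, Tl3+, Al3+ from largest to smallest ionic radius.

Tl3+ > In3+ > Ga3+ > Al3+

These ions sit in one column with identical charge. Each step down the periodic table adds a principal shell, increasing the radius.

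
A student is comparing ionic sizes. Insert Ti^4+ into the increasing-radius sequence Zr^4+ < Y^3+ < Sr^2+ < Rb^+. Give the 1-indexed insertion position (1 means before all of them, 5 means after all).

1

Work out protons and electrons: Ti^4+: 18 e⁻, Z=22, Zr^4+: 36 e⁻, Z=40, Y^3+: 36 e⁻, Z=39, Sr^2+: 36 e⁻, Z=38, Rb^+: 36 e⁻, Z=37. Ti^4+ < Zr^4+ (same group, 1 shell fewer); Zr^4+ < Y^3+ (isoelectronic, higher Z=40 is smaller); Y^3+ < Sr^2+ (both 36 e⁻, Z=39>38); Sr^2+ < Rb^+ (both 36 e⁻, Z=38>37).
Merged order: Ti^4+ < Zr^4+ < Y^3+ < Sr^2+ < Rb^+ — Ti^4+ is number 1.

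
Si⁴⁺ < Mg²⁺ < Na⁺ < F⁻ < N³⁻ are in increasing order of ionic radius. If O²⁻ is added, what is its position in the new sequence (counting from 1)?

Each ion has 10 electrons. The ranking follows nuclear charge in reverse — greater Z gives a smaller radius. Si⁴⁺ (Z=14), Mg²⁺ (Z=12), Na⁺ (Z=11), F⁻ (Z=9), O²⁻ (Z=8), N³⁻ (Z=7).
The complete sequence is Si⁴⁺ < Mg²⁺ < Na⁺ < F⁻ < O²⁻ < N³⁻. O²⁻ sits at position 5.

5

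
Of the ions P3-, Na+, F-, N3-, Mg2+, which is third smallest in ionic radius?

F-

First list Z and electron count for each: Mg2+ has 10 e⁻ (Z=12), Na+ has 10 e⁻ (Z=11), F- has 10 e⁻ (Z=9), N3- has 10 e⁻ (Z=7), P3- has 18 e⁻ (Z=15). Mg2+ < Na+ (isoelectronic, higher Z=12 is smaller); Na+ < F- (isoelectronic, higher Z=11 is smaller); F- < N3- (isoelectronic, higher Z=9 is smaller); N3- < P3- (same group, 1 shell fewer).
So the order is Mg2+ < Na+ < F- < N3- < P3-; the 3rd-smallest ion is F-.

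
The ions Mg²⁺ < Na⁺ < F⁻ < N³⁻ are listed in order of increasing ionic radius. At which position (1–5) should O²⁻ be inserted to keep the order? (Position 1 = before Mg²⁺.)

Each ion has 10 electrons. The ranking follows nuclear charge in reverse — greater Z gives a smaller radius. Mg²⁺ (Z=12), Na⁺ (Z=11), F⁻ (Z=9), O²⁻ (Z=8), N³⁻ (Z=7).
Putting O²⁻ in gives Mg²⁺ < Na⁺ < F⁻ < O²⁻ < N³⁻; it lands at slot 4.

4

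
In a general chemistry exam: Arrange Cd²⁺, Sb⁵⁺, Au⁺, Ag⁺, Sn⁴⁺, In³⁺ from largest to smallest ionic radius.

Au⁺ > Ag⁺ > Cd²⁺ > In³⁺ > Sn⁴⁺ > Sb⁵⁺

Sb⁵⁺ has 46 e⁻ (Z=51), Sn⁴⁺ has 46 e⁻ (Z=50), In³⁺ has 46 e⁻ (Z=49), Cd²⁺ has 46 e⁻ (Z=48), Ag⁺ has 46 e⁻ (Z=47), Au⁺ has 78 e⁻ (Z=79). Sb⁵⁺ < Sn⁴⁺ (isoelectronic, higher Z=51 is smaller); Sn⁴⁺ < In³⁺ (isoelectronic, higher Z=50 is smaller); In³⁺ < Cd²⁺ (isoelectronic, higher Z=49 is smaller); Cd²⁺ < Ag⁺ (isoelectronic, higher Z=48 is smaller); Ag⁺ < Au⁺ (same group, period 5 vs 6).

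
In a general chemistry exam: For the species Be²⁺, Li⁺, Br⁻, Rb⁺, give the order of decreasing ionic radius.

Electron counts and nuclear charges: Be²⁺: 2 e⁻, Z=4, Li⁺: 2 e⁻, Z=3, Rb⁺: 36 e⁻, Z=37, Br⁻: 36 e⁻, Z=35. Be²⁺ < Li⁺ (isoelectronic, higher Z=4 is smaller); Li⁺ < Rb⁺ (same group, 3 shells fewer); Rb⁺ < Br⁻ (both 36 e⁻, Z=37>35).

Br⁻ > Rb⁺ > Li⁺ > Be²⁺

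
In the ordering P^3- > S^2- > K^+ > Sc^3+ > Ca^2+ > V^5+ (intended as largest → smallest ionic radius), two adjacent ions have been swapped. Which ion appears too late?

Ca^2+

Check each adjacent pair. Sc^3+ and Ca^2+ are reversed: they are isoelectronic (18 e⁻) and Sc has more protons than Ca (21 vs 20), making Sc^3+ smaller. No other neighbouring pair contradicts the periodic trends, so Ca^2+ is the ion listed too late.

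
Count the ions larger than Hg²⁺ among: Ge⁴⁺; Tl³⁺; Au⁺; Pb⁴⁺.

Ge⁴⁺ has 28 e⁻ (Z=32), Pb⁴⁺ has 78 e⁻ (Z=82), Tl³⁺ has 78 e⁻ (Z=81), Hg²⁺ has 78 e⁻ (Z=80), Au⁺ has 78 e⁻ (Z=79). Ge⁴⁺ < Pb⁴⁺ (same group, period 4 vs 6); Pb⁴⁺ < Tl³⁺ (isoelectronic, higher Z=82 is smaller); Tl³⁺ < Hg²⁺ (both 78 e⁻, Z=81>80); Hg²⁺ < Au⁺ (both 78 e⁻, Z=80>79).
Placing each against Hg²⁺: smaller — Ge⁴⁺, Pb⁴⁺, Tl³⁺; larger — Au⁺. Count: 1.

1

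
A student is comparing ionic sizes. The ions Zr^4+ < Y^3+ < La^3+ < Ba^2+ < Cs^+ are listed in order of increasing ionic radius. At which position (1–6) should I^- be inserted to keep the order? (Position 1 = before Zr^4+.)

6

Tabulating Z and e⁻: Zr^4+ (Z=40, 36 e⁻), Y^3+ (Z=39, 36 e⁻), La^3+ (Z=57, 54 e⁻), Ba^2+ (Z=56, 54 e⁻), Cs^+ (Z=55, 54 e⁻), I^- (Z=53, 54 e⁻). Zr^4+ < Y^3+ (isoelectronic, higher Z=40 is smaller); Y^3+ < La^3+ (same group, period 5 vs 6); La^3+ < Ba^2+ (isoelectronic, higher Z=57 is smaller); Ba^2+ < Cs^+ (isoelectronic, higher Z=56 is smaller); Cs^+ < I^- (both 54 e⁻, Z=55>53).
With I^- included the full order is Zr^4+ < Y^3+ < La^3+ < Ba^2+ < Cs^+ < I^-, so it takes position 6.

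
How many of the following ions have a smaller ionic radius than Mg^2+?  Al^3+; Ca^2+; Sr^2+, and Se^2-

1

Tabulating Z and e⁻: Al^3+: 10 e⁻, Z=13, Mg^2+: 10 e⁻, Z=12, Ca^2+: 18 e⁻, Z=20, Sr^2+: 36 e⁻, Z=38, Se^2-: 36 e⁻, Z=34. Al^3+ < Mg^2+ (isoelectronic, higher Z=13 is smaller); Mg^2+ < Ca^2+ (same group, 1 shell fewer); Ca^2+ < Sr^2+ (same group, 1 shell fewer); Sr^2+ < Se^2- (both 36 e⁻, Z=38>34).
Relative to Mg^2+, the ions that are smaller are Al^3+. That's 1.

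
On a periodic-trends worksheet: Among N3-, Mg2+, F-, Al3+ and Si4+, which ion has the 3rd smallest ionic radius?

Mg2+

Isoelectronic series (10 e⁻ each). Size is set by nuclear charge: more protons means a smaller ion. Si4+ (Z=14), Al3+ (Z=13), Mg2+ (Z=12), F- (Z=9), N3- (Z=7).
Full ascending order: Si4+ < Al3+ < Mg2+ < F- < N3-. Counting from the smallest, position 3 is Mg2+.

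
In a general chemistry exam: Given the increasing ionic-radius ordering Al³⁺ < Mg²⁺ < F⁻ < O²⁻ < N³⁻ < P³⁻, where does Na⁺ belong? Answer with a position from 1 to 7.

First list Z and electron count for each: Al³⁺: 10 e⁻, Z=13, Mg²⁺: 10 e⁻, Z=12, Na⁺: 10 e⁻, Z=11, F⁻: 10 e⁻, Z=9, O²⁻: 10 e⁻, Z=8, N³⁻: 10 e⁻, Z=7, P³⁻: 18 e⁻, Z=15. Al³⁺ < Mg²⁺ (isoelectronic, higher Z=13 is smaller); Mg²⁺ < Na⁺ (both 10 e⁻, Z=12>11); Na⁺ < F⁻ (isoelectronic, higher Z=11 is smaller); F⁻ < O²⁻ (isoelectronic, higher Z=9 is smaller); O²⁻ < N³⁻ (both 10 e⁻, Z=8>7); N³⁻ < P³⁻ (same group, 1 shell fewer).
With Na⁺ included the full order is Al³⁺ < Mg²⁺ < Na⁺ < F⁻ < O²⁻ < N³⁻ < P³⁻, so it takes position 3.

3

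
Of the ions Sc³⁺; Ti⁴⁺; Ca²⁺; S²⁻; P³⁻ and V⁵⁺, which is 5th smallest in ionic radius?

S²⁻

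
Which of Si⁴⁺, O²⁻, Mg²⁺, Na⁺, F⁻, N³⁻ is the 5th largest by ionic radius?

These species are isoelectronic with 10 electrons. The only difference is the number of protons: Si⁴⁺ (Z=14), Mg²⁺ (Z=12), Na⁺ (Z=11), F⁻ (Z=9), O²⁻ (Z=8), N³⁻ (Z=7). The strongest nuclear pull (Si⁴⁺) gives the smallest ion.
That gives Si⁴⁺ < Mg²⁺ < Na⁺ < F⁻ < O²⁻ < N³⁻. From the largest end, number 5 is Mg²⁺.

Mg²⁺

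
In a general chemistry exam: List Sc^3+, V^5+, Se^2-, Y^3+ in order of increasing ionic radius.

Tabulating Z and e⁻: V^5+ has 18 e⁻ (Z=23), Sc^3+ has 18 e⁻ (Z=21), Y^3+ has 36 e⁻ (Z=39), Se^2- has 36 e⁻ (Z=34). V^5+ < Sc^3+ (both 18 e⁻, Z=23>21); Sc^3+ < Y^3+ (same group, 1 shell fewer); Y^3+ < Se^2- (isoelectronic, higher Z=39 is smaller).

V^5+ < Sc^3+ < Y^3+ < Se^2-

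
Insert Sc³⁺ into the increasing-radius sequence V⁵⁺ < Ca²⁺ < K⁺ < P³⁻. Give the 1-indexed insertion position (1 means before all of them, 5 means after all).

Isoelectronic series (18 e⁻ each). Size is set by nuclear charge: more protons means a smaller ion. V⁵⁺ (Z=23), Sc³⁺ (Z=21), Ca²⁺ (Z=20), K⁺ (Z=19), P³⁻ (Z=15).
The complete sequence is V⁵⁺ < Sc³⁺ < Ca²⁺ < K⁺ < P³⁻. Sc³⁺ sits at position 2.

2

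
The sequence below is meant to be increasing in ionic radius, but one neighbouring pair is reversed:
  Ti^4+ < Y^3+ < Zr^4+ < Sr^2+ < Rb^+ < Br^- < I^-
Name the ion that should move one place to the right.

Y^3+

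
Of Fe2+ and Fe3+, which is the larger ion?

Fe2+

For a single element, ionic radius drops as positive charge rises — Fe3+ < Fe2+.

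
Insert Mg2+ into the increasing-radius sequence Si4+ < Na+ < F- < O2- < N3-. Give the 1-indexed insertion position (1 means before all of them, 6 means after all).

2

These species are isoelectronic with 10 electrons. The only difference is the number of protons: Si4+ (Z=14), Mg2+ (Z=12), Na+ (Z=11), F- (Z=9), O2- (Z=8), N3- (Z=7). The strongest nuclear pull (Si4+) gives the smallest ion.
With Mg2+ included the full order is Si4+ < Mg2+ < Na+ < F- < O2- < N3-, so it takes position 2.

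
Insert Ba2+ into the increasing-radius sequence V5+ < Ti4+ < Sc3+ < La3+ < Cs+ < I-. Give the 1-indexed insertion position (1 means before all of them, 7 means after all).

5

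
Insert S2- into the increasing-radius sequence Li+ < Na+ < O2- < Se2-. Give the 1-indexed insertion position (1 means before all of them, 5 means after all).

Tabulating Z and e⁻: Li+: 2 e⁻, Z=3, Na+: 10 e⁻, Z=11, O2-: 10 e⁻, Z=8, S2-: 18 e⁻, Z=16, Se2-: 36 e⁻, Z=34. Li+ < Na+ (same group, period 2 vs 3); Na+ < O2- (both 10 e⁻, Z=11>8); O2- < S2- (same group, 1 shell fewer); S2- < Se2- (same group, 1 shell fewer).
The complete sequence is Li+ < Na+ < O2- < S2- < Se2-. S2- sits at position 4.

4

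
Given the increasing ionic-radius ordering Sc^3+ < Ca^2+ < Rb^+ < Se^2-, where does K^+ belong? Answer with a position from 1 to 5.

Electron counts and nuclear charges: Sc^3+: 18 e⁻, Z=21, Ca^2+: 18 e⁻, Z=20, K^+: 18 e⁻, Z=19, Rb^+: 36 e⁻, Z=37, Se^2-: 36 e⁻, Z=34. Sc^3+ < Ca^2+ (both 18 e⁻, Z=21>20); Ca^2+ < K^+ (isoelectronic, higher Z=20 is smaller); K^+ < Rb^+ (same group, 1 shell fewer); Rb^+ < Se^2- (isoelectronic, higher Z=37 is smaller).
With K^+ included the full order is Sc^3+ < Ca^2+ < K^+ < Rb^+ < Se^2-, so it takes position 3.

3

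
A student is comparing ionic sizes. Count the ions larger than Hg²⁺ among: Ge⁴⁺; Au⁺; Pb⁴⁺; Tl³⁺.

First list Z and electron count for each: Ge⁴⁺: 28 e⁻, Z=32, Pb⁴⁺: 78 e⁻, Z=82, Tl³⁺: 78 e⁻, Z=81, Hg²⁺: 78 e⁻, Z=80, Au⁺: 78 e⁻, Z=79. Ge⁴⁺ < Pb⁴⁺ (same group, 2 shells fewer); Pb⁴⁺ < Tl³⁺ (both 78 e⁻, Z=82>81); Tl³⁺ < Hg²⁺ (isoelectronic, higher Z=81 is smaller); Hg²⁺ < Au⁺ (isoelectronic, higher Z=80 is smaller).
Relative to Hg²⁺, the ions that are larger are Au⁺. That's 1.

1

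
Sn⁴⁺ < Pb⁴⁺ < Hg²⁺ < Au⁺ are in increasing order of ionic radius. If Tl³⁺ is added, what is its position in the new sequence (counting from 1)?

First list Z and electron count for each: Sn⁴⁺ (Z=50, 46 e⁻), Pb⁴⁺ (Z=82, 78 e⁻), Tl³⁺ (Z=81, 78 e⁻), Hg²⁺ (Z=80, 78 e⁻), Au⁺ (Z=79, 78 e⁻). Sn⁴⁺ < Pb⁴⁺ (same group, 1 shell fewer); Pb⁴⁺ < Tl³⁺ (isoelectronic, higher Z=82 is smaller); Tl³⁺ < Hg²⁺ (isoelectronic, higher Z=81 is smaller); Hg²⁺ < Au⁺ (both 78 e⁻, Z=80>79).
The complete sequence is Sn⁴⁺ < Pb⁴⁺ < Tl³⁺ < Hg²⁺ < Au⁺. Tl³⁺ sits at position 3.

3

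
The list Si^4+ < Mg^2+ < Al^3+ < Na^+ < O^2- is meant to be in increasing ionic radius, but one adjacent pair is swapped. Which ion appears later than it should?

Al^3+

Compare adjacent ions: Al^3+ and Mg^2+ share 10 electrons; the higher nuclear charge on Al (Z=13) contracts it more, so Al^3+ < Mg^2+ — yet in this increasing list Mg^2+ sits before Al^3+. Nothing else is reversed, so Al^3+ should move one place to the left.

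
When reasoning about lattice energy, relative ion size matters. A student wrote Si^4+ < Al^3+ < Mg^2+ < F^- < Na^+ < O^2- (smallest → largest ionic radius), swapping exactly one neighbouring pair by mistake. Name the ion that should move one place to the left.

Na^+

The pair F^-, Na^+ is the wrong way round — Na^+ and F^- share 10 electrons; the higher nuclear charge on Na (Z=11) contracts it more, so Na^+ < F^-. All other adjacent pairs agree with periodic trends, so Na^+ is the misplaced ion.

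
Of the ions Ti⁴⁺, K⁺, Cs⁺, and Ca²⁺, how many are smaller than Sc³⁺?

1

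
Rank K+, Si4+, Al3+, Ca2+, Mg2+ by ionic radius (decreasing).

Si4+: 10 e⁻, Z=14, Al3+: 10 e⁻, Z=13, Mg2+: 10 e⁻, Z=12, Ca2+: 18 e⁻, Z=20, K+: 18 e⁻, Z=19. Si4+ < Al3+ (both 10 e⁻, Z=14>13); Al3+ < Mg2+ (both 10 e⁻, Z=13>12); Mg2+ < Ca2+ (same group, period 3 vs 4); Ca2+ < K+ (both 18 e⁻, Z=20>19).

K+ > Ca2+ > Mg2+ > Al3+ > Si4+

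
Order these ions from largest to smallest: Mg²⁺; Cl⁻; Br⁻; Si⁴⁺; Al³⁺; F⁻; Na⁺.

Electron counts and nuclear charges: Si⁴⁺ has 10 e⁻ (Z=14), Al³⁺ has 10 e⁻ (Z=13), Mg²⁺ has 10 e⁻ (Z=12), Na⁺ has 10 e⁻ (Z=11), F⁻ has 10 e⁻ (Z=9), Cl⁻ has 18 e⁻ (Z=17), Br⁻ has 36 e⁻ (Z=35). Si⁴⁺ < Al³⁺ (isoelectronic, higher Z=14 is smaller); Al³⁺ < Mg²⁺ (isoelectronic, higher Z=13 is smaller); Mg²⁺ < Na⁺ (both 10 e⁻, Z=12>11); Na⁺ < F⁻ (both 10 e⁻, Z=11>9); F⁻ < Cl⁻ (same group, 1 shell fewer); Cl⁻ < Br⁻ (same group, period 3 vs 4).

Br⁻ > Cl⁻ > F⁻ > Na⁺ > Mg²⁺ > Al³⁺ > Si⁴⁺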